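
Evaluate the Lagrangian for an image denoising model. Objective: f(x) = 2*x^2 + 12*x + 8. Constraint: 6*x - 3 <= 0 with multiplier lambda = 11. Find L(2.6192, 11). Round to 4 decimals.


Step 1: Evaluate f(x).
f(2.6192) = 2*2.6192^2 + 12*2.6192 + 8 = 53.1508
Step 2: Evaluate g(x).
g(2.6192) = 6*2.6192 - 3 = 12.7152
Step 3: Compute Lagrangian.
L = 53.1508 + 11*12.7152 = 193.018


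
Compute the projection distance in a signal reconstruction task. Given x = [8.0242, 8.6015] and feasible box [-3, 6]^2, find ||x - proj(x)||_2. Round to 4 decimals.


Project each component onto [-3, 6].
clip(8.0242) = 6.0, clip(8.6015) = 6.0
Projection = [6.0, 6.0]
Squared diffs: [4.0974, 6.7678]
Distance = sqrt(10.8652) = 3.2962


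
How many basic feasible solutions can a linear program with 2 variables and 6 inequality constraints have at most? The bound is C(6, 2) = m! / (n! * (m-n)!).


Each vertex corresponds to some choice of n active constraints out of m, so the number of vertices is at most C(m, n) = m! / (n!(m-n)!).
m = 6, n = 2
Numerator: 6 * 5
Denominator: 2! = 2
C(6, 2) = 15


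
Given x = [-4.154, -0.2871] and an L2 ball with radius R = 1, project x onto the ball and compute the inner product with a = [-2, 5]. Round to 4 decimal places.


Step 1: Compute ||x|| (intermediates to 6 decimals).
||x|| = sqrt((-4.154)^2 + (-0.2871)^2) = 4.16391
Step 2: Project.
Since ||x|| > R, scale = R/||x|| = 1/4.16391 = 0.240159, proj(x) = scale * x
proj(x) = [-0.99762, -0.06895]
Step 3: Dot product.
a^T * proj(x) = -2*(-0.99762) + 5*(-0.06895) = 1.6505


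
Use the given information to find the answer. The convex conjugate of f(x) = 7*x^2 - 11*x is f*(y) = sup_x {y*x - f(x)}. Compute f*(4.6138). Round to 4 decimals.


f*(y) = sup_x {y*x - a*x^2 - b*x} = sup_x {(y-b)*x - a*x^2}
FOC: (y - b) - 2a*x = 0 => x* = (y - b)/(2a)
x* = (4.6138 + 11)/(2*7) = 1.1153
f*(4.6138) = (y-b)^2/(4a) = (4.6138 + 11)^2/(4*7)
= 243.7908/28 = 8.7068


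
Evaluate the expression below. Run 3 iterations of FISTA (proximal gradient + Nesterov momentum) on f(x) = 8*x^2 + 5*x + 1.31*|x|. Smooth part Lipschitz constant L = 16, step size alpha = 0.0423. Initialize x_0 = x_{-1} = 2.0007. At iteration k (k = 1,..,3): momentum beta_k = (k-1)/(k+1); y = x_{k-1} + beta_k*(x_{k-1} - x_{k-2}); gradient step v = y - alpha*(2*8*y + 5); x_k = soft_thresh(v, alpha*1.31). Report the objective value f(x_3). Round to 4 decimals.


FISTA on f(x) = 8*x^2 + 5*x + 1.31*|x|
L = 16, alpha = 0.0423
Iteration 1: beta = 0.0, y = 2.0007 + 0.0*(2.0007 - 2.0007) = 2.0007
  grad(y) = 37.0112, v = y - alpha*grad = 0.4351
  prox(v) = soft_thresh(0.4351, 0.0554) = 0.3797
Iteration 2: beta = 0.3333, y = 0.3797 + 0.3333*(0.3797 - 2.0007) = -0.1606
  grad(y) = 2.4301, v = y - alpha*grad = -0.2634
  prox(v) = soft_thresh(-0.2634, 0.0554) = -0.208
Iteration 3: beta = 0.5, y = -0.208 + 0.5*(-0.208 - 0.3797) = -0.5019
  grad(y) = -3.0297, v = y - alpha*grad = -0.3737
  prox(v) = soft_thresh(-0.3737, 0.0554) = -0.3183
f(x_3) = 8*(-0.3183)^2 + 5*(-0.3183) + 1.31*|-0.3183| = -0.364


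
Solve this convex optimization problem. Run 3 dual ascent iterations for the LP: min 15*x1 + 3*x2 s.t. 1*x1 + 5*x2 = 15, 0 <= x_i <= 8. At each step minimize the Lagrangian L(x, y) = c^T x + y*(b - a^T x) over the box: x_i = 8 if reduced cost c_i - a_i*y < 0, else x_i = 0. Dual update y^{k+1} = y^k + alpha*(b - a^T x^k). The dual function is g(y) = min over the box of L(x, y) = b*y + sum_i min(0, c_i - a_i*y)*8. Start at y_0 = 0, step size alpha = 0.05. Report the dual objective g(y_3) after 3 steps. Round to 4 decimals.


Dual ascent for LP: min 15*x1 + 3*x2, 1*x1 + 5*x2 = 15, 0 <= x_i <= 8
Step 1: y^k = 0.0, reduced costs: (15.0, 3.0)
  x^k = (0.0, 0.0), subgradient = b - a^T x = 15.0
  y^{k+1} = 0.0 + 0.05*15.0 = 0.75
Step 2: y^k = 0.75, reduced costs: (14.25, -0.75)
  x^k = (0.0, 8.0), subgradient = b - a^T x = -25.0
  y^{k+1} = 0.75 + 0.05*-25.0 = -0.5
Step 3: y^k = -0.5, reduced costs: (15.5, 5.5)
  x^k = (0.0, 0.0), subgradient = b - a^T x = 15.0
  y^{k+1} = -0.5 + 0.05*15.0 = 0.25
Dual objective at y_3 = 0.25: reduced costs (14.75, 1.75), box minimizer x = (0.0, 0.0)
g(y_3) = b*y + (c1 - a1*y)*x1 + (c2 - a2*y)*x2 = 15*0.25 + 14.75*0.0 + 1.75*0.0 = 3.75 + 0.0 + 0.0 = 3.75


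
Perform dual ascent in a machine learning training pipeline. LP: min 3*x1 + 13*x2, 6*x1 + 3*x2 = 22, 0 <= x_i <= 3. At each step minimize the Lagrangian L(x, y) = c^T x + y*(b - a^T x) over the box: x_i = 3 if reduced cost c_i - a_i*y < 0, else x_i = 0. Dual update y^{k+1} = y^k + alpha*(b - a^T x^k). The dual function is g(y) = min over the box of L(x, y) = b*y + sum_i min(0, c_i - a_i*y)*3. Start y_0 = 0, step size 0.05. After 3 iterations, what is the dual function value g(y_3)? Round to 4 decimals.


Dual ascent for LP: min 3*x1 + 13*x2, 6*x1 + 3*x2 = 22, 0 <= x_i <= 3
Step 1: y^k = 0.0, reduced costs: (3.0, 13.0)
  x^k = (0.0, 0.0), subgradient = b - a^T x = 22.0
  y^{k+1} = 0.0 + 0.05*22.0 = 1.1
Step 2: y^k = 1.1, reduced costs: (-3.6, 9.7)
  x^k = (3.0, 0.0), subgradient = b - a^T x = 4.0
  y^{k+1} = 1.1 + 0.05*4.0 = 1.3
Step 3: y^k = 1.3, reduced costs: (-4.8, 9.1)
  x^k = (3.0, 0.0), subgradient = b - a^T x = 4.0
  y^{k+1} = 1.3 + 0.05*4.0 = 1.5
Dual objective at y_3 = 1.5: reduced costs (-6.0, 8.5), box minimizer x = (3.0, 0.0)
g(y_3) = b*y + (c1 - a1*y)*x1 + (c2 - a2*y)*x2 = 22*1.5 + (-6.0)*3.0 + 8.5*0.0 = 33.0 - 18.0 + 0.0 = 15.0


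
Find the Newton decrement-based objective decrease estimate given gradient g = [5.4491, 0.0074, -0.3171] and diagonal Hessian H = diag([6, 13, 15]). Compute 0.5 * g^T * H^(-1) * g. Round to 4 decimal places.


Step 1: H is diagonal, so H^(-1) * g = [0.9082, 0.0006, -0.0211].
Step 2: g^T H^(-1) g = sum_i g_i^2 / H_ii
  = (5.4491)^2/6 + (0.0074)^2/13 + (-0.3171)^2/15
  = 4.9488 + 0.0 + 0.0067 = 4.9555
Step 3: Objective decrease = 0.5 * g^T H^(-1) g = 2.4777


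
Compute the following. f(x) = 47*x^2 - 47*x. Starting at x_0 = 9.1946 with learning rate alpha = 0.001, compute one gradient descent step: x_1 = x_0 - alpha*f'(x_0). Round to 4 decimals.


We compute the gradient at x_0 and apply the update.
f'(x) = 94*x - 47
f'(9.1946) = 94*9.1946 - 47 = 817.2924
x_1 = 9.1946 - 0.001*817.2924 = 8.3773


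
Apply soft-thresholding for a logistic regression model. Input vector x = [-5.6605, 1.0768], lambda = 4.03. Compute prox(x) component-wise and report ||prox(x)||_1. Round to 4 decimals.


Soft-thresholding with lambda = 4.03:
prox(-5.6605) = sign(-5.6605)*max(|-5.6605| - 4.03, 0) = -1.6305
prox(1.0768) = sign(1.0768)*max(|1.0768| - 4.03, 0) = 0.0
prox(x) = [-1.6305, 0.0]
||prox(x)||_1 = 1.6305 + 0.0 = 1.6305


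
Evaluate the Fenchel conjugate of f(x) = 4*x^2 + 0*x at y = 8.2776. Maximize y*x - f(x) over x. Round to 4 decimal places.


f*(y) = sup_x {y*x - a*x^2 - b*x} = sup_x {(y-b)*x - a*x^2}
FOC: (y - b) - 2a*x = 0 => x* = (y - b)/(2a)
x* = (8.2776 - 0)/(2*4) = 1.0347
f*(8.2776) = (y-b)^2/(4a) = (8.2776 - 0)^2/(4*4)
= 68.5187/16 = 4.2824


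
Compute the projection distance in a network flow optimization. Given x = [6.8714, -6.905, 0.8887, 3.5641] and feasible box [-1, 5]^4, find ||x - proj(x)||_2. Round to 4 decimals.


Project each component onto [-1, 5].
clip(6.8714) = 5.0, clip(-6.905) = -1.0, clip(0.8887) = 0.8887, clip(3.5641) = 3.5641
Projection = [5.0, -1.0, 0.8887, 3.5641]
Squared diffs: [3.5021, 34.869, 0.0, 0.0]
Distance = sqrt(38.3711) = 6.1944


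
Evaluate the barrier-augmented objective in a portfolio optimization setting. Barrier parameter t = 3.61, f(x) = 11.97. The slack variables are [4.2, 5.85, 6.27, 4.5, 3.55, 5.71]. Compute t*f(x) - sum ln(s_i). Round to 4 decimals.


Step 1: Compute log-barrier.
ln values: [1.4351, 1.7664, 1.8358, 1.5041, 1.2669, 1.7422]
phi = -(1.4351 + 1.7664 + 1.8358 + 1.5041 + 1.2669 + 1.7422) = -9.5505
Step 2: Compute augmented objective.
t*f(x) = 3.61*11.97 = 43.2117
Total = 43.2117 - 9.5505 = 33.6612


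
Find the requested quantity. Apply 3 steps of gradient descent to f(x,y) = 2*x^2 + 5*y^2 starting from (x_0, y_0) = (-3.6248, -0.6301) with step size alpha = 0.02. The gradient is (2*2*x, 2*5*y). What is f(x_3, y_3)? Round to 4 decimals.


Gradient descent on f(x,y) = 2*x^2 + 5*y^2.
Starting point: (-3.6248, -0.6301), alpha = 0.02
Step 1: grad_x = 2*2*-3.6248 = -14.4992, grad_y = 2*5*-0.6301 = -6.301
  x_1 = -3.6248 - 0.02*-14.4992 = -3.3348
  y_1 = -0.6301 - 0.02*-6.301 = -0.5041
Step 2: grad_x = 2*2*-3.3348 = -13.3393, grad_y = 2*5*-0.5041 = -5.0408
  x_2 = -3.3348 - 0.02*-13.3393 = -3.068
  y_2 = -0.5041 - 0.02*-5.0408 = -0.4033
Step 3: grad_x = 2*2*-3.068 = -12.2721, grad_y = 2*5*-0.4033 = -4.0326
  x_3 = -3.068 - 0.02*-12.2721 = -2.8226
  y_3 = -0.4033 - 0.02*-4.0326 = -0.3226
f(-2.8226, -0.3226) = 2*(-2.8226)^2 + 5*(-0.3226)^2 = 16.4544


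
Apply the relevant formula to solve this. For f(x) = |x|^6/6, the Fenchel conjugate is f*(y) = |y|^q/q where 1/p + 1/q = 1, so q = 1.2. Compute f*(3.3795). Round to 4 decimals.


The conjugate exponent q satisfies 1/p + 1/q = 1.
p = 6, so q = 6/(6 - 1) = 1.2
|y|^q = 3.3795^1.2 = 4.3114
f*(3.3795) = 4.3114 / 1.2 = 3.5929


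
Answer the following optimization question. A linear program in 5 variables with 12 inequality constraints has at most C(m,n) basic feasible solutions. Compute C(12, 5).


Each vertex corresponds to some choice of n active constraints out of m, so the number of vertices is at most C(m, n) = m! / (n!(m-n)!).
m = 12, n = 5
Numerator: 12 * 11 * 10 * 9 * 8
Denominator: 5! = 120
C(12, 5) = 792


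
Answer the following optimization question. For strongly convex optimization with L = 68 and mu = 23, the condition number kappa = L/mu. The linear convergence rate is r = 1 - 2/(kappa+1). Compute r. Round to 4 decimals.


Step 1: Compute the condition number.
kappa = L/mu = 68/23 = 2.9565
Step 2: Compute the convergence rate.
r = 1 - 2/(kappa + 1) = 1 - 2*mu/(L + mu) = (L - mu)/(L + mu) = 45/91 = 0.4945


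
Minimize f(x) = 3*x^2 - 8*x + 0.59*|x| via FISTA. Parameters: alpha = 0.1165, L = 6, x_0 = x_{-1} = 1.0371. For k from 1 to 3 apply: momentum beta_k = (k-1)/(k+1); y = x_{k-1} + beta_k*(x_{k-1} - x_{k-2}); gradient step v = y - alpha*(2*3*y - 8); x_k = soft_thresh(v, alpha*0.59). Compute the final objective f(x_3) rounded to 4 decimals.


FISTA on f(x) = 3*x^2 - 8*x + 0.59*|x|
L = 6, alpha = 0.1165
Iteration 1: beta = 0.0, y = 1.0371 + 0.0*(1.0371 - 1.0371) = 1.0371
  grad(y) = -1.7774, v = y - alpha*grad = 1.2442
  prox(v) = soft_thresh(1.2442, 0.0687) = 1.1754
Iteration 2: beta = 0.3333, y = 1.1754 + 0.3333*(1.1754 - 1.0371) = 1.2215
  grad(y) = -0.6707, v = y - alpha*grad = 1.2997
  prox(v) = soft_thresh(1.2997, 0.0687) = 1.2309
Iteration 3: beta = 0.5, y = 1.2309 + 0.5*(1.2309 - 1.1754) = 1.2587
  grad(y) = -0.4478, v = y - alpha*grad = 1.3109
  prox(v) = soft_thresh(1.3109, 0.0687) = 1.2421
f(x_3) = 3*1.2421^2 - 8*1.2421 + 0.59*|1.2421| = -4.5755


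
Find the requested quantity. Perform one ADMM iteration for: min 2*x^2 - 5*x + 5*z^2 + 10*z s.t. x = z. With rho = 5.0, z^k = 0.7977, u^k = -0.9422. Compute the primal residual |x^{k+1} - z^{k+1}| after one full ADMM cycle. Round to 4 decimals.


ADMM iteration with rho = 5.0, z^k = 0.7977, u^k = -0.9422
Step 1: x-update.
Minimize 2*x^2 - 5*x + (5.0/2)*(x - 0.7977 - 0.9422)^2
FOC: (2*2 + 5.0)*x = 5 + 5.0*(0.7977 + 0.9422)
x^{k+1} = 1.5222
Step 2: z-update.
Minimize 5*z^2 + 10*z + (5.0/2)*(1.5222 - z - 0.9422)^2
FOC: (2*5 + 5.0)*z = -10 + 5.0*(1.5222 - 0.9422)
z^{k+1} = -0.4733
Step 3: u-update.
u^{k+1} = -0.9422 + 1.5222 + 0.4733 = 1.0533
Step 4: Primal residual = |1.5222 + 0.4733| = 1.9955


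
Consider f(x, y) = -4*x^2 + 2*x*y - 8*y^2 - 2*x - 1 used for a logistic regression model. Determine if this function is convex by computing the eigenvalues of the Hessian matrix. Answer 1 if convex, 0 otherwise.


The Hessian of f(x,y) = -4*x^2 + 2*x*y - 8*y^2 - 2*x - 1 is:
H = [[-8, 2], [2, -16]]
Trace = -8 - 16 = -24
Determinant = -8*-16 - (2)^2 = 124
Discriminant = (-24)^2 - 4*124 = 80.0
Eigenvalues: lambda_1 = -16.4721, lambda_2 = -7.5279
The function is not convex.

0


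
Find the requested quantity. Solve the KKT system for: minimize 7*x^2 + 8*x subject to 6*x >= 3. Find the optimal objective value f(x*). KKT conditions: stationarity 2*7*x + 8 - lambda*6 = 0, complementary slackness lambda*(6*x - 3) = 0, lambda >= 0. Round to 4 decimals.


Step 1: Try lambda = 0 (constraint inactive).
x_unc = -8/(2*7) = -0.5714
Check: 6*-0.5714 = -3.4284 < 3 -- violated!
Step 2: Constraint must be active: 6*x = 3
x* = 3/6 = 0.5
lambda = (2*7*0.5 + 8)/6 = 2.5
Step 3: Compute optimal value.
f(x*) = 7*0.5^2 + 8*0.5 = 5.75


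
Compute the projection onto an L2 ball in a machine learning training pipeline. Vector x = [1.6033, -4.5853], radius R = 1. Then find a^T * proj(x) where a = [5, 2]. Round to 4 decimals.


Step 1: Compute ||x|| (intermediates to 6 decimals).
||x|| = sqrt(1.6033^2 + (-4.5853)^2) = 4.857525
Step 2: Project.
Since ||x|| > R, scale = R/||x|| = 1/4.857525 = 0.205866, proj(x) = scale * x
proj(x) = [0.330065, -0.943957]
Step 3: Dot product.
a^T * proj(x) = 5*0.330065 + 2*(-0.943957) = -0.2376


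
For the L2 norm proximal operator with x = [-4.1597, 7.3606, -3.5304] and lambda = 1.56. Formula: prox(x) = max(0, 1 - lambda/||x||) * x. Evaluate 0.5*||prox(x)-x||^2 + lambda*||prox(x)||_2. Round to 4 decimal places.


Step 1: Compute ||x||.
||x|| = 9.1622
Step 2: Compute scaling factor.
scale = max(0, 1 - 1.56/9.1622) = 0.8297
Step 3: prox(x) = [-3.4514, 6.1073, -2.9293]
||prox(x)|| = 7.6022
Step 4: Proximal objective.
0.5*||prox-x||^2 = 1.2168
lambda*||prox|| = 11.8594
Total = 13.0762


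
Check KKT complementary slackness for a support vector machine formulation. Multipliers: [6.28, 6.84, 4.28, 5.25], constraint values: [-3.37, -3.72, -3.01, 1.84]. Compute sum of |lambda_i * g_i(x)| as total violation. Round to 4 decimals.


KKT complementary slackness check:
lambda_1 * g_1 = 6.28 * -3.37 = -21.1636
lambda_2 * g_2 = 6.84 * -3.72 = -25.4448
lambda_3 * g_3 = 4.28 * -3.01 = -12.8828
lambda_4 * g_4 = 5.25 * 1.84 = 9.66
Total violation = 21.1636 + 25.4448 + 12.8828 + 9.66 = 69.1512


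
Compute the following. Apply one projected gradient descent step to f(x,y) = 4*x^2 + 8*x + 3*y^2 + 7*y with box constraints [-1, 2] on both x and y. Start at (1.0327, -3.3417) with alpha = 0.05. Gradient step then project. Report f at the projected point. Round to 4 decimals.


Step 1: Compute gradient at (1.0327, -3.3417).
grad_x = 2*4*1.0327 + 8 = 16.2616
grad_y = 2*3*-3.3417 + 7 = -13.0502
Step 2: Gradient step.
x_raw = 1.0327 - 0.05*16.2616 = 0.2196
y_raw = -3.3417 - 0.05*-13.0502 = -2.6892
Step 3: Project onto [-1, 2].
x_proj = clip(0.2196) = 0.2196
y_proj = clip(-2.6892) = -1.0
Step 4: Evaluate f.
f(0.2196, -1.0) = -2.0501


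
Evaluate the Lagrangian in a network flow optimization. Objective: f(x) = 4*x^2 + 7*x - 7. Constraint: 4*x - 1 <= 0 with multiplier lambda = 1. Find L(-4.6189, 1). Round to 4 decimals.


Step 1: Evaluate f(x).
f(-4.6189) = 4*(-4.6189)^2 + 7*(-4.6189) - 7 = 46.0046
Step 2: Evaluate g(x).
g(-4.6189) = 4*-4.6189 - 1 = -19.4756
Step 3: Compute Lagrangian.
L = 46.0046 + 1*-19.4756 = 26.529


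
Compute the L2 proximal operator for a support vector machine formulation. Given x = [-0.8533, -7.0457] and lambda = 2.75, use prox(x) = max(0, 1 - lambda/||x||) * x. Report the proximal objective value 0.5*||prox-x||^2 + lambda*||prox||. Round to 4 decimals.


Step 1: Compute ||x||.
||x|| = 7.0972
Step 2: Compute scaling factor.
scale = max(0, 1 - 2.75/7.0972) = 0.6125
Step 3: prox(x) = [-0.5227, -4.3156]
||prox(x)|| = 4.3472
Step 4: Proximal objective.
0.5*||prox-x||^2 = 3.7813
lambda*||prox|| = 11.9548
Total = 15.736


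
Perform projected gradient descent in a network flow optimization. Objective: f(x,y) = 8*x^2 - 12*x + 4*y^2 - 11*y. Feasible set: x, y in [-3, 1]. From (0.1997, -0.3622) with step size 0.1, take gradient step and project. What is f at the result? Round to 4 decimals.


Step 1: Compute gradient at (0.1997, -0.3622).
grad_x = 2*8*0.1997 - 12 = -8.8048
grad_y = 2*4*-0.3622 - 11 = -13.8976
Step 2: Gradient step.
x_raw = 0.1997 - 0.1*-8.8048 = 1.0802
y_raw = -0.3622 - 0.1*-13.8976 = 1.0276
Step 3: Project onto [-3, 1].
x_proj = clip(1.0802) = 1.0
y_proj = clip(1.0276) = 1.0
Step 4: Evaluate f.
f(1.0, 1.0) = -11.0


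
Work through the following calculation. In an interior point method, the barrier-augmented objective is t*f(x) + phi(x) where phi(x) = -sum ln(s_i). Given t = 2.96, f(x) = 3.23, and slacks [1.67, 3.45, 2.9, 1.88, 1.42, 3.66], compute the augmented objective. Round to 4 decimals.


Step 1: Compute log-barrier.
ln values: [0.5128, 1.2384, 1.0647, 0.6313, 0.3507, 1.2975]
phi = -(0.5128 + 1.2384 + 1.0647 + 0.6313 + 0.3507 + 1.2975) = -5.0953
Step 2: Compute augmented objective.
t*f(x) = 2.96*3.23 = 9.5608
Total = 9.5608 - 5.0953 = 4.4655


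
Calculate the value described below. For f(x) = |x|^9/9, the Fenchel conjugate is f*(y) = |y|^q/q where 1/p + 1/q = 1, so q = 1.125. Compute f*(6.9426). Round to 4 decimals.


The conjugate exponent q satisfies 1/p + 1/q = 1.
p = 9, so q = 9/(9 - 1) = 1.125
|y|^q = 6.9426^1.125 = 8.8453
f*(6.9426) = 8.8453 / 1.125 = 7.8625


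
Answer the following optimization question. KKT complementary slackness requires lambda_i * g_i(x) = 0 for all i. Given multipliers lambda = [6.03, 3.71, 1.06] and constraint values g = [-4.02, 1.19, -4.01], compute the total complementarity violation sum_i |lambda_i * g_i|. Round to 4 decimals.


KKT complementary slackness check:
lambda_1 * g_1 = 6.03 * -4.02 = -24.2406
lambda_2 * g_2 = 3.71 * 1.19 = 4.4149
lambda_3 * g_3 = 1.06 * -4.01 = -4.2506
Total violation = 24.2406 + 4.4149 + 4.2506 = 32.9061


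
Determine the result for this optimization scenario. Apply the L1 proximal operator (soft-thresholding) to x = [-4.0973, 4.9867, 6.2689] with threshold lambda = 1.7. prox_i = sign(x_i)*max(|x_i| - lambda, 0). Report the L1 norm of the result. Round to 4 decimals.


Soft-thresholding with lambda = 1.7:
prox(-4.0973) = sign(-4.0973)*max(|-4.0973| - 1.7, 0) = -2.3973
prox(4.9867) = sign(4.9867)*max(|4.9867| - 1.7, 0) = 3.2867
prox(6.2689) = sign(6.2689)*max(|6.2689| - 1.7, 0) = 4.5689
prox(x) = [-2.3973, 3.2867, 4.5689]
||prox(x)||_1 = 2.3973 + 3.2867 + 4.5689 = 10.2529


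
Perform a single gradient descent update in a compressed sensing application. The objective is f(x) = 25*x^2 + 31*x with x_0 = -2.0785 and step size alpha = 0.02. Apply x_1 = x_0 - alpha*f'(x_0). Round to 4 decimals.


We compute the gradient at x_0 and apply the update.
f'(x) = 50*x + 31
f'(-2.0785) = 50*-2.0785 + 31 = -72.925
x_1 = -2.0785 - 0.02*-72.925 = -0.62


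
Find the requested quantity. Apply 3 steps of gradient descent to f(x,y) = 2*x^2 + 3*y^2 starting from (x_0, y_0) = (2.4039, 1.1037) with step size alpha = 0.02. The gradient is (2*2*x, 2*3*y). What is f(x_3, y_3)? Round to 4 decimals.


Gradient descent on f(x,y) = 2*x^2 + 3*y^2.
Starting point: (2.4039, 1.1037), alpha = 0.02
Step 1: grad_x = 2*2*2.4039 = 9.6156, grad_y = 2*3*1.1037 = 6.6222
  x_1 = 2.4039 - 0.02*9.6156 = 2.2116
  y_1 = 1.1037 - 0.02*6.6222 = 0.9713
Step 2: grad_x = 2*2*2.2116 = 8.8464, grad_y = 2*3*0.9713 = 5.8275
  x_2 = 2.2116 - 0.02*8.8464 = 2.0347
  y_2 = 0.9713 - 0.02*5.8275 = 0.8547
Step 3: grad_x = 2*2*2.0347 = 8.1386, grad_y = 2*3*0.8547 = 5.1282
  x_3 = 2.0347 - 0.02*8.1386 = 1.8719
  y_3 = 0.8547 - 0.02*5.1282 = 0.7521
f(1.8719, 0.7521) = 2*1.8719^2 + 3*0.7521^2 = 8.7051


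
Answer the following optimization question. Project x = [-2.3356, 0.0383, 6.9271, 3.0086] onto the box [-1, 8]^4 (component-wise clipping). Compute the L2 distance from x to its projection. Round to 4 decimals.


Project each component onto [-1, 8].
clip(-2.3356) = -1.0, clip(0.0383) = 0.0383, clip(6.9271) = 6.9271, clip(3.0086) = 3.0086
Projection = [-1.0, 0.0383, 6.9271, 3.0086]
Squared diffs: [1.7838, 0.0, 0.0, 0.0]
Distance = sqrt(1.7838) = 1.3356


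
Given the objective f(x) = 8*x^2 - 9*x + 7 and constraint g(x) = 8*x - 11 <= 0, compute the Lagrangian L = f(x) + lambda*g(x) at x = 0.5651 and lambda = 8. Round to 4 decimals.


Step 1: Evaluate f(x).
f(0.5651) = 8*0.5651^2 - 9*0.5651 + 7 = 4.4688
Step 2: Evaluate g(x).
g(0.5651) = 8*0.5651 - 11 = -6.4792
Step 3: Compute Lagrangian.
L = 4.4688 + 8*-6.4792 = -47.3648


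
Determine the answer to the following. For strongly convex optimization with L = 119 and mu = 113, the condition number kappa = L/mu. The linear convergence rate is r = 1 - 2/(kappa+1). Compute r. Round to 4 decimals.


Step 1: Compute the condition number.
kappa = L/mu = 119/113 = 1.0531
Step 2: Compute the convergence rate.
r = 1 - 2/(kappa + 1) = 1 - 2*mu/(L + mu) = (L - mu)/(L + mu) = 6/232 = 0.0259


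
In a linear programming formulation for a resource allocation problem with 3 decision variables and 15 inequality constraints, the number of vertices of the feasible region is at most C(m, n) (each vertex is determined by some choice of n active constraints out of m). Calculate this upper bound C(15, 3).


Each vertex corresponds to some choice of n active constraints out of m, so the number of vertices is at most C(m, n) = m! / (n!(m-n)!).
m = 15, n = 3
Numerator: 15 * 14 * 13
Denominator: 3! = 6
C(15, 3) = 455


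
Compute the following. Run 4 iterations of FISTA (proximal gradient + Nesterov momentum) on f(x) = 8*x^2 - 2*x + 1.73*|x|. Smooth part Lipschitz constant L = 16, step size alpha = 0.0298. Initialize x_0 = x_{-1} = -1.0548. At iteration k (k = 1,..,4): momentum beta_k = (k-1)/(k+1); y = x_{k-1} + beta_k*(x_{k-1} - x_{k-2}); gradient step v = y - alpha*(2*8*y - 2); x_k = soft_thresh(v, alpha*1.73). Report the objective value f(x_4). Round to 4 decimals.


FISTA on f(x) = 8*x^2 - 2*x + 1.73*|x|
L = 16, alpha = 0.0298
Iteration 1: beta = 0.0, y = -1.0548 + 0.0*(-1.0548 + 1.0548) = -1.0548
  grad(y) = -18.8768, v = y - alpha*grad = -0.4923
  prox(v) = soft_thresh(-0.4923, 0.0516) = -0.4407
Iteration 2: beta = 0.3333, y = -0.4407 + 0.3333*(-0.4407 + 1.0548) = -0.236
  grad(y) = -5.7764, v = y - alpha*grad = -0.0639
  prox(v) = soft_thresh(-0.0639, 0.0516) = -0.0123
Iteration 3: beta = 0.5, y = -0.0123 + 0.5*(-0.0123 + 0.4407) = 0.2019
  grad(y) = 1.2297, v = y - alpha*grad = 0.1652
  prox(v) = soft_thresh(0.1652, 0.0516) = 0.1137
Iteration 4: beta = 0.6, y = 0.1137 + 0.6*(0.1137 + 0.0123) = 0.1893
  grad(y) = 1.0281, v = y - alpha*grad = 0.1586
  prox(v) = soft_thresh(0.1586, 0.0516) = 0.1071
f(x_4) = 8*0.1071^2 - 2*0.1071 + 1.73*|0.1071| = 0.0628


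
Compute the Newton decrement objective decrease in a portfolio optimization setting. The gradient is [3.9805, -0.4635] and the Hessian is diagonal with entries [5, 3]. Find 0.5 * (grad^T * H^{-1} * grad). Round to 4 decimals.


Step 1: H is diagonal, so H^(-1) * g = [0.7961, -0.1545].
Step 2: g^T H^(-1) g = sum_i g_i^2 / H_ii
  = (3.9805)^2/5 + (-0.4635)^2/3
  = 3.1689 + 0.0716 = 3.2405
Step 3: Objective decrease = 0.5 * g^T H^(-1) g = 1.6202


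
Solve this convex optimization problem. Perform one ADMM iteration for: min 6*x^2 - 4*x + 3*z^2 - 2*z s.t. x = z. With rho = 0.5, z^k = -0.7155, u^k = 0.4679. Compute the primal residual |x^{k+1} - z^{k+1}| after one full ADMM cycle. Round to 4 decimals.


ADMM iteration with rho = 0.5, z^k = -0.7155, u^k = 0.4679
Step 1: x-update.
Minimize 6*x^2 - 4*x + (0.5/2)*(x + 0.7155 + 0.4679)^2
FOC: (2*6 + 0.5)*x = 4 + 0.5*(-0.7155 - 0.4679)
x^{k+1} = 0.2727
Step 2: z-update.
Minimize 3*z^2 - 2*z + (0.5/2)*(0.2727 - z + 0.4679)^2
FOC: (2*3 + 0.5)*z = 2 + 0.5*(0.2727 + 0.4679)
z^{k+1} = 0.3647
Step 3: u-update.
u^{k+1} = 0.4679 + 0.2727 - 0.3647 = 0.3759
Step 4: Primal residual = |0.2727 - 0.3647| = 0.092


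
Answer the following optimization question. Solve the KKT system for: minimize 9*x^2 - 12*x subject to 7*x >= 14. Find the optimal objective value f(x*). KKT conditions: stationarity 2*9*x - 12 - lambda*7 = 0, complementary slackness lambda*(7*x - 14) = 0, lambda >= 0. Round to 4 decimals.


Step 1: Try lambda = 0 (constraint inactive).
x_unc = 12/(2*9) = 0.6667
Check: 7*0.6667 = 4.6669 < 14 -- violated!
Step 2: Constraint must be active: 7*x = 14
x* = 14/7 = 2.0
lambda = (2*9*2.0 - 12)/7 = 3.4286
Step 3: Compute optimal value.
f(x*) = 9*2.0^2 - 12*2.0 = 12.0


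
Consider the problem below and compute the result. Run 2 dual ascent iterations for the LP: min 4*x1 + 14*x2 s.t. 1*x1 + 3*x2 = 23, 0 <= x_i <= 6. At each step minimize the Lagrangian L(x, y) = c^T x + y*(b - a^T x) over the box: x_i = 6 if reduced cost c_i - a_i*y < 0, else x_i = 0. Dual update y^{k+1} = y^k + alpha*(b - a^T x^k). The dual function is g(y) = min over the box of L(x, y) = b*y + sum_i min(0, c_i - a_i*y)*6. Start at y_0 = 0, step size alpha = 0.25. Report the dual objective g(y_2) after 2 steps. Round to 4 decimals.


Dual ascent for LP: min 4*x1 + 14*x2, 1*x1 + 3*x2 = 23, 0 <= x_i <= 6
Step 1: y^k = 0.0, reduced costs: (4.0, 14.0)
  x^k = (0.0, 0.0), subgradient = b - a^T x = 23.0
  y^{k+1} = 0.0 + 0.25*23.0 = 5.75
Step 2: y^k = 5.75, reduced costs: (-1.75, -3.25)
  x^k = (6.0, 6.0), subgradient = b - a^T x = -1.0
  y^{k+1} = 5.75 + 0.25*-1.0 = 5.5
Dual objective at y_2 = 5.5: reduced costs (-1.5, -2.5), box minimizer x = (6.0, 6.0)
g(y_2) = b*y + (c1 - a1*y)*x1 + (c2 - a2*y)*x2 = 23*5.5 + (-1.5)*6.0 + (-2.5)*6.0 = 126.5 - 9.0 - 15.0 = 102.5


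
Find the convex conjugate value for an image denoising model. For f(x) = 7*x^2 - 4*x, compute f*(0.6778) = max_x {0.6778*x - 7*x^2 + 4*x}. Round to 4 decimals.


f*(y) = sup_x {y*x - a*x^2 - b*x} = sup_x {(y-b)*x - a*x^2}
FOC: (y - b) - 2a*x = 0 => x* = (y - b)/(2a)
x* = (0.6778 + 4)/(2*7) = 0.3341
f*(0.6778) = (y-b)^2/(4a) = (0.6778 + 4)^2/(4*7)
= 21.8818/28 = 0.7815


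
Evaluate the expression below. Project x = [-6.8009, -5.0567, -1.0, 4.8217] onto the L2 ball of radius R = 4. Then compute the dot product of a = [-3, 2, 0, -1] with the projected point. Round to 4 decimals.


Step 1: Compute ||x|| (intermediates to 6 decimals).
||x|| = sqrt((-6.8009)^2 + (-5.0567)^2 + (-1.0)^2 + 4.8217^2) = 9.801594
Step 2: Project.
Since ||x|| > R, scale = R/||x|| = 4/9.801594 = 0.408097, proj(x) = scale * x
proj(x) = [-2.775427, -2.063624, -0.408097, 1.967721]
Step 3: Dot product.
a^T * proj(x) = -3*(-2.775427) + 2*(-2.063624) + 0*(-0.408097) - 1*1.967721 = 2.2313


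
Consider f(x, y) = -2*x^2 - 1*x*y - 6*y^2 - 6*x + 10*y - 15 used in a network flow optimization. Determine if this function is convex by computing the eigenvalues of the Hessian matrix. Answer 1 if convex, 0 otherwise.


The Hessian of f(x,y) = -2*x^2 - 1*x*y - 6*y^2 - 6*x + 10*y - 15 is:
H = [[-4, -1], [-1, -12]]
Trace = -4 - 12 = -16
Determinant = -4*-12 - (-1)^2 = 47
Discriminant = (-16)^2 - 4*47 = 68.0
Eigenvalues: lambda_1 = -12.1231, lambda_2 = -3.8769
The function is not convex.

0


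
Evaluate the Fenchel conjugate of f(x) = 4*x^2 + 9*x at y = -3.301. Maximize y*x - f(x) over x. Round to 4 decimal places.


f*(y) = sup_x {y*x - a*x^2 - b*x} = sup_x {(y-b)*x - a*x^2}
FOC: (y - b) - 2a*x = 0 => x* = (y - b)/(2a)
x* = (-3.301 - 9)/(2*4) = -1.5376
f*(-3.301) = (y-b)^2/(4a) = (-3.301 - 9)^2/(4*4)
= 151.3146/16 = 9.4572


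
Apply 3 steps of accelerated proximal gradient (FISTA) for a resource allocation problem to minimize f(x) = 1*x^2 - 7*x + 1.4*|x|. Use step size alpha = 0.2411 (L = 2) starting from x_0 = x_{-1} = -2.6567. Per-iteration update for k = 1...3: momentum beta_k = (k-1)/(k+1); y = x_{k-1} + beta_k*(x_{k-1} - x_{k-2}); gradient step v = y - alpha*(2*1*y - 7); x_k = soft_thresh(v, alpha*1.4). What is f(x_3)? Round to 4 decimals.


FISTA on f(x) = 1*x^2 - 7*x + 1.4*|x|
L = 2, alpha = 0.2411
Iteration 1: beta = 0.0, y = -2.6567 + 0.0*(-2.6567 + 2.6567) = -2.6567
  grad(y) = -12.3134, v = y - alpha*grad = 0.3121
  prox(v) = soft_thresh(0.3121, 0.3375) = 0.0
Iteration 2: beta = 0.3333, y = 0.0 + 0.3333*(0.0 + 2.6567) = 0.8856
  grad(y) = -5.2289, v = y - alpha*grad = 2.1462
  prox(v) = soft_thresh(2.1462, 0.3375) = 1.8087
Iteration 3: beta = 0.5, y = 1.8087 + 0.5*(1.8087 - 0.0) = 2.7131
  grad(y) = -1.5739, v = y - alpha*grad = 3.0925
  prox(v) = soft_thresh(3.0925, 0.3375) = 2.755
f(x_3) = 1*2.755^2 - 7*2.755 + 1.4*|2.755| = -7.838


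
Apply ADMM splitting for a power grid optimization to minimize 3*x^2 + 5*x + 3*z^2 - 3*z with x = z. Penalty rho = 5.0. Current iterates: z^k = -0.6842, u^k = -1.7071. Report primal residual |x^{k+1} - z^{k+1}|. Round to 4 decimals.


ADMM iteration with rho = 5.0, z^k = -0.6842, u^k = -1.7071
Step 1: x-update.
Minimize 3*x^2 + 5*x + (5.0/2)*(x + 0.6842 - 1.7071)^2
FOC: (2*3 + 5.0)*x = -5 + 5.0*(-0.6842 + 1.7071)
x^{k+1} = 0.0104
Step 2: z-update.
Minimize 3*z^2 - 3*z + (5.0/2)*(0.0104 - z - 1.7071)^2
FOC: (2*3 + 5.0)*z = 3 + 5.0*(0.0104 - 1.7071)
z^{k+1} = -0.4985
Step 3: u-update.
u^{k+1} = -1.7071 + 0.0104 + 0.4985 = -1.1982
Step 4: Primal residual = |0.0104 + 0.4985| = 0.5089


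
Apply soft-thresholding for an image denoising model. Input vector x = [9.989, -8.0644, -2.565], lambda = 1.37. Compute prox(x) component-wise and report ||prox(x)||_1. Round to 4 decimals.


Soft-thresholding with lambda = 1.37:
prox(9.989) = sign(9.989)*max(|9.989| - 1.37, 0) = 8.619
prox(-8.0644) = sign(-8.0644)*max(|-8.0644| - 1.37, 0) = -6.6944
prox(-2.565) = sign(-2.565)*max(|-2.565| - 1.37, 0) = -1.195
prox(x) = [8.619, -6.6944, -1.195]
||prox(x)||_1 = 8.619 + 6.6944 + 1.195 = 16.5084


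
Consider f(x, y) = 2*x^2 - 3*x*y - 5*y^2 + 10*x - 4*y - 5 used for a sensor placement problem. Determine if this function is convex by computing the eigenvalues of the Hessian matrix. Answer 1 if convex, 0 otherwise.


The Hessian of f(x,y) = 2*x^2 - 3*x*y - 5*y^2 + 10*x - 4*y - 5 is:
H = [[4, -3], [-3, -10]]
Trace = 4 - 10 = -6
Determinant = 4*-10 - (-3)^2 = -49
Discriminant = (-6)^2 - 4*-49 = 232.0
Eigenvalues: lambda_1 = -10.6158, lambda_2 = 4.6158
The function is not convex.

0


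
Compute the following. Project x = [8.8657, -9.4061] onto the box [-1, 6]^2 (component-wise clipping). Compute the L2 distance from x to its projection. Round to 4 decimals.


Project each component onto [-1, 6].
clip(8.8657) = 6.0, clip(-9.4061) = -1.0
Projection = [6.0, -1.0]
Squared diffs: [8.2122, 70.6625]
Distance = sqrt(78.8747) = 8.8811


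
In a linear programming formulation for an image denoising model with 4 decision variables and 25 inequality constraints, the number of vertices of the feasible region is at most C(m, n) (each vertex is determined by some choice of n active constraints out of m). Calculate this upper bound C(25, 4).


Each vertex corresponds to some choice of n active constraints out of m, so the number of vertices is at most C(m, n) = m! / (n!(m-n)!).
m = 25, n = 4
Numerator: 25 * 24 * 23 * 22
Denominator: 4! = 24
C(25, 4) = 12650


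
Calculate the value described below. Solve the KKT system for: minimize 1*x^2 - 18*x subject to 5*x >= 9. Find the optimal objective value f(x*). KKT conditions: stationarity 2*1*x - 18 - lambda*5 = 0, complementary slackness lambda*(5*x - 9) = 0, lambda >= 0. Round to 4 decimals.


Step 1: Try lambda = 0 (constraint inactive).
Stationarity: 2*1*x - 18 = 0
x* = 18/(2*1) = 9.0
Check constraint: 5*9.0 = 45.0 >= 9 -- satisfied.
Step 2: Compute optimal value.
f(x*) = 1*9.0^2 - 18*9.0 = -81.0


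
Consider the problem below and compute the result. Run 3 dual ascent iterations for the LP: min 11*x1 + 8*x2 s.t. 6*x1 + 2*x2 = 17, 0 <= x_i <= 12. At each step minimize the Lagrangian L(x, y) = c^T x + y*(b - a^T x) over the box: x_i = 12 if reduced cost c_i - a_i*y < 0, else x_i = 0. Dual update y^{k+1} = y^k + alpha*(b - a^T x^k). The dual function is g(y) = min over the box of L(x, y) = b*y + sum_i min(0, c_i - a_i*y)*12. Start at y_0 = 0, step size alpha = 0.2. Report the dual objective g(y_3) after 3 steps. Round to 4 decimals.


Dual ascent for LP: min 11*x1 + 8*x2, 6*x1 + 2*x2 = 17, 0 <= x_i <= 12
Step 1: y^k = 0.0, reduced costs: (11.0, 8.0)
  x^k = (0.0, 0.0), subgradient = b - a^T x = 17.0
  y^{k+1} = 0.0 + 0.2*17.0 = 3.4
Step 2: y^k = 3.4, reduced costs: (-9.4, 1.2)
  x^k = (12.0, 0.0), subgradient = b - a^T x = -55.0
  y^{k+1} = 3.4 + 0.2*-55.0 = -7.6
Step 3: y^k = -7.6, reduced costs: (56.6, 23.2)
  x^k = (0.0, 0.0), subgradient = b - a^T x = 17.0
  y^{k+1} = -7.6 + 0.2*17.0 = -4.2
Dual objective at y_3 = -4.2: reduced costs (36.2, 16.4), box minimizer x = (0.0, 0.0)
g(y_3) = b*y + (c1 - a1*y)*x1 + (c2 - a2*y)*x2 = 17*(-4.2) + 36.2*0.0 + 16.4*0.0 = -71.4 + 0.0 + 0.0 = -71.4


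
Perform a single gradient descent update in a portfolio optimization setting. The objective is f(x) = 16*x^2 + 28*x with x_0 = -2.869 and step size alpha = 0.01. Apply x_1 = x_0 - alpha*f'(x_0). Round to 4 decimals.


We compute the gradient at x_0 and apply the update.
f'(x) = 32*x + 28
f'(-2.869) = 32*-2.869 + 28 = -63.808
x_1 = -2.869 - 0.01*-63.808 = -2.2309


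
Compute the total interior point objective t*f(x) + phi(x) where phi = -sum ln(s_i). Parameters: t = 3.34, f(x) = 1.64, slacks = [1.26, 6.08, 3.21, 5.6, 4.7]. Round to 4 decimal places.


Step 1: Compute log-barrier.
ln values: [0.2311, 1.805, 1.1663, 1.7228, 1.5476]
phi = -(0.2311 + 1.805 + 1.1663 + 1.7228 + 1.5476) = -6.4727
Step 2: Compute augmented objective.
t*f(x) = 3.34*1.64 = 5.4776
Total = 5.4776 - 6.4727 = -0.9951


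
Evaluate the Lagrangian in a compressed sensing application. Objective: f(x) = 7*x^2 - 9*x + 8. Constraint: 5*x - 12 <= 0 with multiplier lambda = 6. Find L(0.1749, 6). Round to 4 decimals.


Step 1: Evaluate f(x).
f(0.1749) = 7*0.1749^2 - 9*0.1749 + 8 = 6.64
Step 2: Evaluate g(x).
g(0.1749) = 5*0.1749 - 12 = -11.1255
Step 3: Compute Lagrangian.
L = 6.64 + 6*-11.1255 = -60.113


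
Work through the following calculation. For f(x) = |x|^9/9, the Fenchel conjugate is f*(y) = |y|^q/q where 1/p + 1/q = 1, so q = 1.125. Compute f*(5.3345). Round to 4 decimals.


The conjugate exponent q satisfies 1/p + 1/q = 1.
p = 9, so q = 9/(9 - 1) = 1.125
|y|^q = 5.3345^1.125 = 6.5763
f*(5.3345) = 6.5763 / 1.125 = 5.8456


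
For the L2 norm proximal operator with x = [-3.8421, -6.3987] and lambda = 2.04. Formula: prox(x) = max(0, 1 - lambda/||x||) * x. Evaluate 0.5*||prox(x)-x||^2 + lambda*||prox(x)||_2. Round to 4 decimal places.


Step 1: Compute ||x||.
||x|| = 7.4636
Step 2: Compute scaling factor.
scale = max(0, 1 - 2.04/7.4636) = 0.7267
Step 3: prox(x) = [-2.7919, -4.6498]
||prox(x)|| = 5.4236
Step 4: Proximal objective.
0.5*||prox-x||^2 = 2.0808
lambda*||prox|| = 11.0641
Total = 13.1449


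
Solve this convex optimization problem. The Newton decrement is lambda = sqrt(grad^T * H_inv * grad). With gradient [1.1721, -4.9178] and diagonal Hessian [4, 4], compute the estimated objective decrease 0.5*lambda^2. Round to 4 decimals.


Step 1: H is diagonal, so H^(-1) * g = [0.293, -1.2295].
Step 2: g^T H^(-1) g = sum_i g_i^2 / H_ii
  = (1.1721)^2/4 + (-4.9178)^2/4
  = 0.3435 + 6.0462 = 6.3896
Step 3: Objective decrease = 0.5 * g^T H^(-1) g = 3.1948


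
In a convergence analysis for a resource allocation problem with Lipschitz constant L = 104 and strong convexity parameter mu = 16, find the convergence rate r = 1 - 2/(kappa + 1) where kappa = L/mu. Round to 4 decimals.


Step 1: Compute the condition number.
kappa = L/mu = 104/16 = 6.5
Step 2: Compute the convergence rate.
r = 1 - 2/(kappa + 1) = 1 - 2*mu/(L + mu) = (L - mu)/(L + mu) = 88/120 = 0.7333


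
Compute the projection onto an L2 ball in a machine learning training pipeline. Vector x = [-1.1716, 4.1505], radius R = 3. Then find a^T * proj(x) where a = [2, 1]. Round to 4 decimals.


Step 1: Compute ||x|| (intermediates to 6 decimals).
||x|| = sqrt((-1.1716)^2 + 4.1505^2) = 4.31269
Step 2: Project.
Since ||x|| > R, scale = R/||x|| = 3/4.31269 = 0.695622, proj(x) = scale * x
proj(x) = [-0.814991, 2.887179]
Step 3: Dot product.
a^T * proj(x) = 2*(-0.814991) + 1*2.887179 = 1.2572


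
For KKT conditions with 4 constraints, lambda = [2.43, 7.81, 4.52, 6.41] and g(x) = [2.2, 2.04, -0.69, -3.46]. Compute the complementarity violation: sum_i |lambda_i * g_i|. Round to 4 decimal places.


KKT complementary slackness check:
lambda_1 * g_1 = 2.43 * 2.2 = 5.346
lambda_2 * g_2 = 7.81 * 2.04 = 15.9324
lambda_3 * g_3 = 4.52 * -0.69 = -3.1188
lambda_4 * g_4 = 6.41 * -3.46 = -22.1786
Total violation = 5.346 + 15.9324 + 3.1188 + 22.1786 = 46.5758


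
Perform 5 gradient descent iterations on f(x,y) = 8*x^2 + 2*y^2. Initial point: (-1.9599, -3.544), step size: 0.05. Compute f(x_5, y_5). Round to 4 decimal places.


Gradient descent on f(x,y) = 8*x^2 + 2*y^2.
Starting point: (-1.9599, -3.544), alpha = 0.05
Step 1: grad_x = 2*8*-1.9599 = -31.3584, grad_y = 2*2*-3.544 = -14.176
  x_1 = -1.9599 - 0.05*-31.3584 = -0.392
  y_1 = -3.544 - 0.05*-14.176 = -2.8352
Step 2: grad_x = 2*8*-0.392 = -6.2717, grad_y = 2*2*-2.8352 = -11.3408
  x_2 = -0.392 - 0.05*-6.2717 = -0.0784
  y_2 = -2.8352 - 0.05*-11.3408 = -2.2682
Step 3: grad_x = 2*8*-0.0784 = -1.2543, grad_y = 2*2*-2.2682 = -9.0726
  x_3 = -0.0784 - 0.05*-1.2543 = -0.0157
  y_3 = -2.2682 - 0.05*-9.0726 = -1.8145
Step 4: grad_x = 2*8*-0.0157 = -0.2509, grad_y = 2*2*-1.8145 = -7.2581
  x_4 = -0.0157 - 0.05*-0.2509 = -0.0031
  y_4 = -1.8145 - 0.05*-7.2581 = -1.4516
Step 5: grad_x = 2*8*-0.0031 = -0.0502, grad_y = 2*2*-1.4516 = -5.8065
  x_5 = -0.0031 - 0.05*-0.0502 = -0.0006
  y_5 = -1.4516 - 0.05*-5.8065 = -1.1613
f(-0.0006, -1.1613) = 8*(-0.0006)^2 + 2*(-1.1613)^2 = 2.6972


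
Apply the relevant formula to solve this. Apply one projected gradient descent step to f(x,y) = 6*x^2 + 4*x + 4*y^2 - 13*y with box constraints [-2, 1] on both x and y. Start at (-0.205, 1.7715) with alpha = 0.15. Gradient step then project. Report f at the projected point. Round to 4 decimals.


Step 1: Compute gradient at (-0.205, 1.7715).
grad_x = 2*6*-0.205 + 4 = 1.54
grad_y = 2*4*1.7715 - 13 = 1.172
Step 2: Gradient step.
x_raw = -0.205 - 0.15*1.54 = -0.436
y_raw = 1.7715 - 0.15*1.172 = 1.5957
Step 3: Project onto [-2, 1].
x_proj = clip(-0.436) = -0.436
y_proj = clip(1.5957) = 1.0
Step 4: Evaluate f.
f(-0.436, 1.0) = -9.6034


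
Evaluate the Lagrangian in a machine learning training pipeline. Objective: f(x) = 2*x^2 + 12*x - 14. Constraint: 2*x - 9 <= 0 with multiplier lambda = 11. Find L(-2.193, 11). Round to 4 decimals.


Step 1: Evaluate f(x).
f(-2.193) = 2*(-2.193)^2 + 12*(-2.193) - 14 = -30.6975
Step 2: Evaluate g(x).
g(-2.193) = 2*-2.193 - 9 = -13.386
Step 3: Compute Lagrangian.
L = -30.6975 + 11*-13.386 = -177.9435


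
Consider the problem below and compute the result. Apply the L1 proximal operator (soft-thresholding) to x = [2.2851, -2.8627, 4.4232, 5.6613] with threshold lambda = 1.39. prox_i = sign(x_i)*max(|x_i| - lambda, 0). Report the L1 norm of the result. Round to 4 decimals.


Soft-thresholding with lambda = 1.39:
prox(2.2851) = sign(2.2851)*max(|2.2851| - 1.39, 0) = 0.8951
prox(-2.8627) = sign(-2.8627)*max(|-2.8627| - 1.39, 0) = -1.4727
prox(4.4232) = sign(4.4232)*max(|4.4232| - 1.39, 0) = 3.0332
prox(5.6613) = sign(5.6613)*max(|5.6613| - 1.39, 0) = 4.2713
prox(x) = [0.8951, -1.4727, 3.0332, 4.2713]
||prox(x)||_1 = 0.8951 + 1.4727 + 3.0332 + 4.2713 = 9.6723


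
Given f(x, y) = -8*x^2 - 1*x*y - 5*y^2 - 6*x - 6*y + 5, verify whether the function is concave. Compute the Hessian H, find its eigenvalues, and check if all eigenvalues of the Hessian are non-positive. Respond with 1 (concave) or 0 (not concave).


The Hessian of f(x,y) = -8*x^2 - 1*x*y - 5*y^2 - 6*x - 6*y + 5 is:
H = [[-16, -1], [-1, -10]]
Trace = -16 - 10 = -26
Determinant = -16*-10 - (-1)^2 = 159
Discriminant = (-26)^2 - 4*159 = 40.0
Eigenvalues: lambda_1 = -16.1623, lambda_2 = -9.8377
The function is concave.

1


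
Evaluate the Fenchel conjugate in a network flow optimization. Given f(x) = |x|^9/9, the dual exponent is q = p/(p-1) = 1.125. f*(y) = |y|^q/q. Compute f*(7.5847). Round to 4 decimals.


The conjugate exponent q satisfies 1/p + 1/q = 1.
p = 9, so q = 9/(9 - 1) = 1.125
|y|^q = 7.5847^1.125 = 9.7708
f*(7.5847) = 9.7708 / 1.125 = 8.6852


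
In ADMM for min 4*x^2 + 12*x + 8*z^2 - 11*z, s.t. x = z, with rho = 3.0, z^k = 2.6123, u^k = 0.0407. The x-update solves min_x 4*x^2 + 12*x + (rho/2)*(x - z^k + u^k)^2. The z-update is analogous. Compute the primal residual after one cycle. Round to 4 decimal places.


ADMM iteration with rho = 3.0, z^k = 2.6123, u^k = 0.0407
Step 1: x-update.
Minimize 4*x^2 + 12*x + (3.0/2)*(x - 2.6123 + 0.0407)^2
FOC: (2*4 + 3.0)*x = -12 + 3.0*(2.6123 - 0.0407)
x^{k+1} = -0.3896
Step 2: z-update.
Minimize 8*z^2 - 11*z + (3.0/2)*(-0.3896 - z + 0.0407)^2
FOC: (2*8 + 3.0)*z = 11 + 3.0*(-0.3896 + 0.0407)
z^{k+1} = 0.5239
Step 3: u-update.
u^{k+1} = 0.0407 - 0.3896 - 0.5239 = -0.8727
Step 4: Primal residual = |-0.3896 - 0.5239| = 0.9134
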